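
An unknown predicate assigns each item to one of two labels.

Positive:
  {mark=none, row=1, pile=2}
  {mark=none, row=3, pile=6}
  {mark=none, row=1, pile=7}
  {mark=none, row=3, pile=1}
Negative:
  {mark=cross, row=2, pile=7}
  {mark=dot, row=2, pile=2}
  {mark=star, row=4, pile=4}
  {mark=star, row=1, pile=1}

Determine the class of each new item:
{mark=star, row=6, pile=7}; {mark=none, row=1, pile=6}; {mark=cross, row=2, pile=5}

Negative, Positive, Negative

Looking at the examples, the only property every 'Positive' case has and every 'Negative' case lacks is: mark is none.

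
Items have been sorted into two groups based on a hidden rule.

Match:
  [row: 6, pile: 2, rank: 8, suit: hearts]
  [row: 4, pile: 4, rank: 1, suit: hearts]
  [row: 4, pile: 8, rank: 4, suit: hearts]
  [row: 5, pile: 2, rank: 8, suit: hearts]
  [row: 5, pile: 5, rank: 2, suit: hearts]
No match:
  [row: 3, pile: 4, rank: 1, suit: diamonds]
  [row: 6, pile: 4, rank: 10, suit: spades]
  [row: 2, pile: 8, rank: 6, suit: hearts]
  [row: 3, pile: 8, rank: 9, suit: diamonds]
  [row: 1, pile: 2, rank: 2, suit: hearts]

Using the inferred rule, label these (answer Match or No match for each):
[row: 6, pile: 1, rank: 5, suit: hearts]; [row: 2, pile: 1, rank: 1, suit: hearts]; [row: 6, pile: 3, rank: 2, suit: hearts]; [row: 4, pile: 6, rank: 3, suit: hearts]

Rule: suit is hearts AND row ≥ 3. This holds for each 'Match' example and fails for each 'No match' one.
Match: [row: 6, pile: 1, rank: 5, suit: hearts], since suit is hearts, row = 6.
No match: [row: 2, pile: 1, rank: 1, suit: hearts], since suit is hearts, row = 2.
Match: [row: 6, pile: 3, rank: 2, suit: hearts], since suit is hearts, row = 6.
Match: [row: 4, pile: 6, rank: 3, suit: hearts], since suit is hearts, row = 4.

Match, No match, Match, Match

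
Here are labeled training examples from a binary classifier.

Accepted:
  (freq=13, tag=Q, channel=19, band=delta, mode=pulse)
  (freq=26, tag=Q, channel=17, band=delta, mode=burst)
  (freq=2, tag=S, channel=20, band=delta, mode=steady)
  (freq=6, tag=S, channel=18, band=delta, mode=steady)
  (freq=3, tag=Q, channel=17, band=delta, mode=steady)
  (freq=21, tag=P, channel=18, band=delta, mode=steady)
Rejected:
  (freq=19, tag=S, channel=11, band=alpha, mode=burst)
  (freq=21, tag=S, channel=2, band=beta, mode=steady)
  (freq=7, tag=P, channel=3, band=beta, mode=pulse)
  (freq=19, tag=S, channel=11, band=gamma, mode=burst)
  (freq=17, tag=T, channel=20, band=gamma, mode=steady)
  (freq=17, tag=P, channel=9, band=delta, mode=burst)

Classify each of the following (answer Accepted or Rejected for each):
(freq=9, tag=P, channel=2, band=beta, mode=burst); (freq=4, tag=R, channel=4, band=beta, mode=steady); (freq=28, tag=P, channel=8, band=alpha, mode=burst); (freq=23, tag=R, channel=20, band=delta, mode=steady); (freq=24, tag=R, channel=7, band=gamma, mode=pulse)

Rejected, Rejected, Rejected, Accepted, Rejected

Rule: band is delta AND channel ≥ 11. This holds for each 'Accepted' example and fails for each 'Rejected' one.
(freq=9, tag=P, channel=2, band=beta, mode=burst): band is beta, channel = 2 — lacks this property, so Rejected.
(freq=4, tag=R, channel=4, band=beta, mode=steady): band is beta, channel = 4 — lacks this property, so Rejected.
(freq=28, tag=P, channel=8, band=alpha, mode=burst): band is alpha, channel = 8 — lacks this property, so Rejected.
(freq=23, tag=R, channel=20, band=delta, mode=steady): band is delta, channel = 20 — matches, so Accepted.
(freq=24, tag=R, channel=7, band=gamma, mode=pulse): band is gamma, channel = 7 — lacks this property, so Rejected.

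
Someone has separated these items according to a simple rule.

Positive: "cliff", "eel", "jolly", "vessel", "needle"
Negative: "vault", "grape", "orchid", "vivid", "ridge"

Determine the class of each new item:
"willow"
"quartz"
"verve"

Positive, Negative, Negative

The simplest hypothesis consistent with all the labels is: has a double letter.
"willow": 'll' doubled, passes → Positive.
"quartz": no doubled letter, lacks this property → Negative.
"verve": no doubled letter, lacks this property → Negative.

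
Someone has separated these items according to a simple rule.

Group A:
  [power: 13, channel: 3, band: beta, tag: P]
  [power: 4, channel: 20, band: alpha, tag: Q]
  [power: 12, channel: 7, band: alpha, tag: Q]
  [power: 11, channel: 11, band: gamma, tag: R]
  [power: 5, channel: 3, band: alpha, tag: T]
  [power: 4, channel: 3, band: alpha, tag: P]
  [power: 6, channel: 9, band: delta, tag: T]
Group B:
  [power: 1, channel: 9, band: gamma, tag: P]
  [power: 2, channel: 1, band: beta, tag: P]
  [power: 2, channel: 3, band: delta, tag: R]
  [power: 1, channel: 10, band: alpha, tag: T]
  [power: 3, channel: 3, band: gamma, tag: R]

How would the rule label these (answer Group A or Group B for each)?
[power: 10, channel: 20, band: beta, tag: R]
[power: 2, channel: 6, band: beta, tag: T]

Group A, Group B

Rule: power ≥ 4. This holds for each 'Group A' example and fails for each 'Group B' one.
[power: 10, channel: 20, band: beta, tag: R]: power = 10, satisfies this → Group A. [power: 2, channel: 6, band: beta, tag: T]: power = 2, fails the rule → Group B.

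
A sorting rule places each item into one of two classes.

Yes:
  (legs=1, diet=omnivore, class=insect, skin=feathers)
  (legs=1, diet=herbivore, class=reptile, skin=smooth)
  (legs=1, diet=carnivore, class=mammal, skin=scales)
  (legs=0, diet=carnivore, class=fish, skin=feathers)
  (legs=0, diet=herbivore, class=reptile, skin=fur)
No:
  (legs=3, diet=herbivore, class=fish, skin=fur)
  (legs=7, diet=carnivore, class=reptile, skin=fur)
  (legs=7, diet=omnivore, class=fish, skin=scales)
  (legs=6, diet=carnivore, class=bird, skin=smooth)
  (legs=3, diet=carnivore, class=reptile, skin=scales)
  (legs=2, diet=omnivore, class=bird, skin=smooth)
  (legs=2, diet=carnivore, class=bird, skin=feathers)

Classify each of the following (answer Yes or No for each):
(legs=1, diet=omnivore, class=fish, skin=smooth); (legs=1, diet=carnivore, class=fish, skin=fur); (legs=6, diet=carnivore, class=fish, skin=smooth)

Yes, Yes, No

The rule appears to be: legs ≤ 1.
(legs=1, diet=omnivore, class=fish, skin=smooth): legs = 1 — passes, so Yes. (legs=1, diet=carnivore, class=fish, skin=fur): legs = 1 — passes, so Yes. (legs=6, diet=carnivore, class=fish, skin=smooth): legs = 6 — lacks this property, so No.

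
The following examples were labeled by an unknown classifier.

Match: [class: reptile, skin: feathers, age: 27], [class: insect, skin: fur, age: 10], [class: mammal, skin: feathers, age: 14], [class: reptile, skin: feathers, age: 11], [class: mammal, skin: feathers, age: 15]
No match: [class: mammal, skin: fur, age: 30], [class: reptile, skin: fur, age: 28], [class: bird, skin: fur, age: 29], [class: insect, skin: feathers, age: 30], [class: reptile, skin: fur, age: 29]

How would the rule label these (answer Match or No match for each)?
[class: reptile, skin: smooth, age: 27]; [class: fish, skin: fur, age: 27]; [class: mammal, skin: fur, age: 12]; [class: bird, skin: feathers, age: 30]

One predicate separates the groups cleanly: age ≤ 27.

Match, Match, Match, No match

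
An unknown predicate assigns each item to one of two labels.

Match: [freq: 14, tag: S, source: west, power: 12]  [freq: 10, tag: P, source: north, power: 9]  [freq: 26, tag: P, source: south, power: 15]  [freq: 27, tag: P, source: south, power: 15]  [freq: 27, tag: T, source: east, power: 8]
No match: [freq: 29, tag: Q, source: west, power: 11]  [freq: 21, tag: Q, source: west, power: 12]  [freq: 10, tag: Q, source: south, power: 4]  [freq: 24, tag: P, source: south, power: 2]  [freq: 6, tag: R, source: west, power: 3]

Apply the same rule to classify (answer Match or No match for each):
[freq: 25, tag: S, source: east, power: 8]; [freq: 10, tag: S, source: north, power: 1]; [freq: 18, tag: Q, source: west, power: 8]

Match, No match, No match

The pattern is that an item is 'Match' exactly when: tag is not Q AND power ≥ 4.
[freq: 25, tag: S, source: east, power: 8]: tag is S, power = 8 — fits, so Match.
[freq: 10, tag: S, source: north, power: 1]: tag is S, power = 1 — lacks this property, so No match.
[freq: 18, tag: Q, source: west, power: 8]: tag is Q, power = 8 — lacks this property, so No match.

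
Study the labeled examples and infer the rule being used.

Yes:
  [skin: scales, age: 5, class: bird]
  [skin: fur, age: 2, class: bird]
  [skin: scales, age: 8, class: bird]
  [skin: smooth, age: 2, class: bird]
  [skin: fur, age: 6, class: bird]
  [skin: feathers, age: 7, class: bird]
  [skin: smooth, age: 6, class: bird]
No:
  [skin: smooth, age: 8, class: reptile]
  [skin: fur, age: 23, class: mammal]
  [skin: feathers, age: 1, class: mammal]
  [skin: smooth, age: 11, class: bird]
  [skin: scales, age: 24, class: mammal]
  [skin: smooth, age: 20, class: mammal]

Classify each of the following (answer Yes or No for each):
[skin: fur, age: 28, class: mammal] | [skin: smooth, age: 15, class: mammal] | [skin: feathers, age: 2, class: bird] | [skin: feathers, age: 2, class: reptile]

No, No, Yes, No

The pattern is that an item is 'Yes' exactly when: class is bird AND age ≤ 8.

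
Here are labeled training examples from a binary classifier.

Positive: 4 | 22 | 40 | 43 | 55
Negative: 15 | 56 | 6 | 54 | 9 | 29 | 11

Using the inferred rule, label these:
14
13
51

The rule appears to be: ≡ 1 (mod 3).
14 — 14 mod 3 = 2, hence Negative.
13 — 13 mod 3 = 1, hence Positive.
51 — 51 mod 3 = 0, hence Negative.

Negative, Positive, Negative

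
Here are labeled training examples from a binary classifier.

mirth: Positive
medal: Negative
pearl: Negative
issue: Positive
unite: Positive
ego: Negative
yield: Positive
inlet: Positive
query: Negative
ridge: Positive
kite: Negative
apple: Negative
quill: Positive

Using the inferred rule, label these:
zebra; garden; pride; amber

Negative, Negative, Positive, Negative

The classifier is using: odd length AND contains 'i'.
zebra → length 5, no 'i' → Negative. garden → length 6, no 'i' → Negative. pride → length 5, has 'i' → Positive. amber → length 5, no 'i' → Negative.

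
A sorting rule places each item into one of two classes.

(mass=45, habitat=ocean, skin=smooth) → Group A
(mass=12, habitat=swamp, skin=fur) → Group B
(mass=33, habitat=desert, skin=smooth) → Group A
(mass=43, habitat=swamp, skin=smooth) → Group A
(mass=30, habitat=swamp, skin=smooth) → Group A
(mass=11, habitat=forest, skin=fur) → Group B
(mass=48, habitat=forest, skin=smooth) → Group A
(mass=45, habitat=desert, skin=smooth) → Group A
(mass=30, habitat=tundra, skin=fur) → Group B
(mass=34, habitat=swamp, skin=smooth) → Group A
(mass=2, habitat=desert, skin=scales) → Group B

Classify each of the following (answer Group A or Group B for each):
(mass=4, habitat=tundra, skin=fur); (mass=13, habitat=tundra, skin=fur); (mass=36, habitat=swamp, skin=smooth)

Group B, Group B, Group A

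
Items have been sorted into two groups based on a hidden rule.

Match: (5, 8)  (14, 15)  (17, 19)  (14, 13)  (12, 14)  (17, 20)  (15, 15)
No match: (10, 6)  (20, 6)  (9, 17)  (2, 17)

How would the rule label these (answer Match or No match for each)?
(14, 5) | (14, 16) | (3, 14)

No match, Match, No match

One predicate separates the groups cleanly: |first − second| ≤ 3.
No match: (14, 5), since |14−5| = 9.
Match: (14, 16), since |14−16| = 2.
No match: (3, 14), since |3−14| = 11.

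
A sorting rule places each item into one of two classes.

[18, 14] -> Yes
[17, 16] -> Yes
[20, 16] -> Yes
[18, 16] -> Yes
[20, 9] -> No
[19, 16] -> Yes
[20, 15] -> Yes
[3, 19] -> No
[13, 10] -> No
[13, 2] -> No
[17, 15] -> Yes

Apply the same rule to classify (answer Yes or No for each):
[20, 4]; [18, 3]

No, No

Every 'Yes' example satisfies: sum ≥ 32. None of the 'No' examples do.
No: [20, 4], since 20+4 = 24.
No: [18, 3], since 18+3 = 21.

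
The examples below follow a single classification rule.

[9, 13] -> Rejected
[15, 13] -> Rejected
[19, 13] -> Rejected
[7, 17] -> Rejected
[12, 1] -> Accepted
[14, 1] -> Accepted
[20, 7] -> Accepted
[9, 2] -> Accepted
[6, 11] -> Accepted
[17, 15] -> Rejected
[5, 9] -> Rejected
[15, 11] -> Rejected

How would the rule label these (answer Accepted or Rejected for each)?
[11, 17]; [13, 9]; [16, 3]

Rejected, Rejected, Accepted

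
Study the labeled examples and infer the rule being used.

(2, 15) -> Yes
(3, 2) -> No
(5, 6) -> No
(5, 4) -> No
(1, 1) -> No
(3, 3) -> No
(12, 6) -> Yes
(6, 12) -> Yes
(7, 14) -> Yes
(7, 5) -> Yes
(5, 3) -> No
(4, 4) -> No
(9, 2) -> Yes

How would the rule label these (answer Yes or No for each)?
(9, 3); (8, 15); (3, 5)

All 'Yes' examples share one property — max ≥ 7 — and every 'No' example lacks it.
Yes: (9, 3), since max 9. Yes: (8, 15), since max 15. No: (3, 5), since max 5.

Yes, Yes, No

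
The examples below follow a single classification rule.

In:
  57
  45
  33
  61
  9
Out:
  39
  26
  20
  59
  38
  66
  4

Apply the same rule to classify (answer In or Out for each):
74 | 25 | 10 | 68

Out, In, Out, Out

The common property of the 'In' items is: ≡ 1 (mod 4). No 'Out' item has it.
74: 74 mod 4 = 2 — does not fit, so Out. 25: 25 mod 4 = 1 — passes, so In. 10: 10 mod 4 = 2 — does not fit, so Out. 68: 68 mod 4 = 0 — does not fit, so Out.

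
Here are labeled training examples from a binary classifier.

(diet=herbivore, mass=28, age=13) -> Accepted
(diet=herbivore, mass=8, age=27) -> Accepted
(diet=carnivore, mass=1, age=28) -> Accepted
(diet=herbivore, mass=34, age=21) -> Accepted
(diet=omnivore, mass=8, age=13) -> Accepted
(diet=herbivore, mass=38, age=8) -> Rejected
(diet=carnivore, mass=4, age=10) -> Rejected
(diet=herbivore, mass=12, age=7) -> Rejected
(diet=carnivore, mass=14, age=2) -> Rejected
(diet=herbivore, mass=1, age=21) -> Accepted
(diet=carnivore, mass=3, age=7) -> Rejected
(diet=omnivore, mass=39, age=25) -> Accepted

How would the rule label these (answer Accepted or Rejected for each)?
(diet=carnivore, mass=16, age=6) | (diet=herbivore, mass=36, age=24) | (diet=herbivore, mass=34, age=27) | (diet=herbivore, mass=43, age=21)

Rejected, Accepted, Accepted, Accepted

The classifier is using: age ≥ 13.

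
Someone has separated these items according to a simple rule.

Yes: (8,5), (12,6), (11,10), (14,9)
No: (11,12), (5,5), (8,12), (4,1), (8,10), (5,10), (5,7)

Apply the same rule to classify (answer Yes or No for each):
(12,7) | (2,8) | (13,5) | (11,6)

Yes, No, Yes, Yes

The pattern is that an item is 'Yes' exactly when: first > second AND sum ≥ 10.
(12,7) → 12 > 7, 12+7 = 19 → Yes. (2,8) → 2 < 8, 2+8 = 10 → No. (13,5) → 13 > 5, 13+5 = 18 → Yes. (11,6) → 11 > 6, 11+6 = 17 → Yes.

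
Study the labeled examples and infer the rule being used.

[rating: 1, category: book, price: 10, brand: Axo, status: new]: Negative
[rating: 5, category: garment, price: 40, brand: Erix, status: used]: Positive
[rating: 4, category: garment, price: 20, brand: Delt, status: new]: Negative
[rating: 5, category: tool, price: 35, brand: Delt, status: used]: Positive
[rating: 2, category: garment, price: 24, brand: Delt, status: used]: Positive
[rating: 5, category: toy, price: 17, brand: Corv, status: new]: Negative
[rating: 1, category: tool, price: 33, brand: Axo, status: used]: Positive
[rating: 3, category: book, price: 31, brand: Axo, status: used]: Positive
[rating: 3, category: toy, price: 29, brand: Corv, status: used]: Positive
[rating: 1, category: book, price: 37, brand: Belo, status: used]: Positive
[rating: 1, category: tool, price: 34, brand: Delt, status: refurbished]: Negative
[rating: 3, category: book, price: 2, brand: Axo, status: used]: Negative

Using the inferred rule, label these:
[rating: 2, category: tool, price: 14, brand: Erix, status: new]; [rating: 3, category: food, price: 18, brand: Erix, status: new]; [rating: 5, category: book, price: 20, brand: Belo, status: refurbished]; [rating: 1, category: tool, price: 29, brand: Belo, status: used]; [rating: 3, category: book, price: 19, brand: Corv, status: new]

Every 'Positive' example satisfies: status is used AND price ≥ 10. None of the 'Negative' examples do.
Negative: [rating: 2, category: tool, price: 14, brand: Erix, status: new], since status is new, price = 14. Negative: [rating: 3, category: food, price: 18, brand: Erix, status: new], since status is new, price = 18. Negative: [rating: 5, category: book, price: 20, brand: Belo, status: refurbished], since status is refurbished, price = 20. Positive: [rating: 1, category: tool, price: 29, brand: Belo, status: used], since status is used, price = 29. Negative: [rating: 3, category: book, price: 19, brand: Corv, status: new], since status is new, price = 19.

Negative, Negative, Negative, Positive, Negative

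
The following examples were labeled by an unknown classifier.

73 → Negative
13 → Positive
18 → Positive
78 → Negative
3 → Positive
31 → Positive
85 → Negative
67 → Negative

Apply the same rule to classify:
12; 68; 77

Positive, Negative, Negative

The classifier is using: at most 31.
12 → 12 ≤ 31 → Positive. 68 → 68 > 31 → Negative. 77 → 77 > 31 → Negative.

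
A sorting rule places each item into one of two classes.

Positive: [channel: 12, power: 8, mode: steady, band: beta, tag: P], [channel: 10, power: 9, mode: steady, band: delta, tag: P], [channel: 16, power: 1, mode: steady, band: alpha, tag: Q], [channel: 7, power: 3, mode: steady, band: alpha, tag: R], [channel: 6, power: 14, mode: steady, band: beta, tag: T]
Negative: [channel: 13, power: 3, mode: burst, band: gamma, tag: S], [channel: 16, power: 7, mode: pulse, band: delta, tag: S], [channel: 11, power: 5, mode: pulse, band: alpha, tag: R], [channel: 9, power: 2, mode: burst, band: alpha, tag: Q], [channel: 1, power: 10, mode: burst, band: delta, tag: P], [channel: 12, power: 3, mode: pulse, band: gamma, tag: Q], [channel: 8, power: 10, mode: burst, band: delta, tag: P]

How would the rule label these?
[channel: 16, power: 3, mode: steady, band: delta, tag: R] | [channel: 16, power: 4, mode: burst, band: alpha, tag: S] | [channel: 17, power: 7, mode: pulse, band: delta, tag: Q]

Positive, Negative, Negative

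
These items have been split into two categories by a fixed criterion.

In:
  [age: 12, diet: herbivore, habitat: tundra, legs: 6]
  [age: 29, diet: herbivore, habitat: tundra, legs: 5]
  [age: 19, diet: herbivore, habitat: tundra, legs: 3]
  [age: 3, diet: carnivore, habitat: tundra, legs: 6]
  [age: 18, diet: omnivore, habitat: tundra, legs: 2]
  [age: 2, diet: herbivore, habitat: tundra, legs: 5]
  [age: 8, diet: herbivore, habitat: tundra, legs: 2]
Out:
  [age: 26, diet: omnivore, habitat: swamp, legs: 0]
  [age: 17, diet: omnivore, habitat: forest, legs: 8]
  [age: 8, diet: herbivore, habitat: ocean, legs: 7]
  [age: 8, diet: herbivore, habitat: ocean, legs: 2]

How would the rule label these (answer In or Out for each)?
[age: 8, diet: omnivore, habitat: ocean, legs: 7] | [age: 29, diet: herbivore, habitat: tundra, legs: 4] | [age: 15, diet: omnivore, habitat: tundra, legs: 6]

The rule appears to be: habitat is tundra.
[age: 8, diet: omnivore, habitat: ocean, legs: 7]: habitat is ocean — doesn't qualify, so Out. [age: 29, diet: herbivore, habitat: tundra, legs: 4]: habitat is tundra — satisfies this, so In. [age: 15, diet: omnivore, habitat: tundra, legs: 6]: habitat is tundra — satisfies this, so In.

Out, In, In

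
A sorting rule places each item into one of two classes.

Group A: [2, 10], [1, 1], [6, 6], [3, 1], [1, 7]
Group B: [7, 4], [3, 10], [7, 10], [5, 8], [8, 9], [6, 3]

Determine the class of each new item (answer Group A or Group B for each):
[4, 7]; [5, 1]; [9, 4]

'Group A' ⟺ sum is even.
Group B: [4, 7], since 4+7 = 11.
Group A: [5, 1], since 5+1 = 6.
Group B: [9, 4], since 9+4 = 13.

Group B, Group A, Group B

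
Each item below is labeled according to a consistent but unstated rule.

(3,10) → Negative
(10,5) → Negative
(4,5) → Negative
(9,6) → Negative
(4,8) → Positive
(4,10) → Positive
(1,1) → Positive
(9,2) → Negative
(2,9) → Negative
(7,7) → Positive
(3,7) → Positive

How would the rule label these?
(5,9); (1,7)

Positive, Positive

Every 'Positive' example satisfies: sum is even. None of the 'Negative' examples do.
(5,9): 5+9 = 14 — has this property, so Positive. (1,7): 1+7 = 8 — has this property, so Positive.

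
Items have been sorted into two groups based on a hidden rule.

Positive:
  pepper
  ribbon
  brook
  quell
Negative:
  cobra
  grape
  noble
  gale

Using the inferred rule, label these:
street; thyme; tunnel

The rule appears to be: has a double letter.
street — 'ee' doubled, hence Positive. thyme — no doubled letter, hence Negative. tunnel — 'nn' doubled, hence Positive.

Positive, Negative, Positive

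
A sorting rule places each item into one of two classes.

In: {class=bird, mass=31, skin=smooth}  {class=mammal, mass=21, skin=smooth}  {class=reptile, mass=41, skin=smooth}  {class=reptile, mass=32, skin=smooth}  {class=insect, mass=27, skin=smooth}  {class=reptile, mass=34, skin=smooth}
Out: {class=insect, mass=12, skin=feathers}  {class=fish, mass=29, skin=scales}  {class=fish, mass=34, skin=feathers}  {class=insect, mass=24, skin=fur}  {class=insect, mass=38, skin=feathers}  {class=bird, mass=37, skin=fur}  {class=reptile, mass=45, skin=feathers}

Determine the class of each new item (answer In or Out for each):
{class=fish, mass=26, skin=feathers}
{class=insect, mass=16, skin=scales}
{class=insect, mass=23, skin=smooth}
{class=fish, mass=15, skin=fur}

The simplest hypothesis consistent with all the labels is: skin is smooth.
{class=fish, mass=26, skin=feathers} — skin is feathers, hence Out.
{class=insect, mass=16, skin=scales} — skin is scales, hence Out.
{class=insect, mass=23, skin=smooth} — skin is smooth, hence In.
{class=fish, mass=15, skin=fur} — skin is fur, hence Out.

Out, Out, In, Out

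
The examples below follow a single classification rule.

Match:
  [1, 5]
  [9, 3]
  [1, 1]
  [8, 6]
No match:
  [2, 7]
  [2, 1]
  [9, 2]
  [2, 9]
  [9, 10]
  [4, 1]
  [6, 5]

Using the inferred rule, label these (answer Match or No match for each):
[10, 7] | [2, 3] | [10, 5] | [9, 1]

All 'Match' examples share one property — sum is even — and every 'No match' example lacks it.

No match, No match, No match, Match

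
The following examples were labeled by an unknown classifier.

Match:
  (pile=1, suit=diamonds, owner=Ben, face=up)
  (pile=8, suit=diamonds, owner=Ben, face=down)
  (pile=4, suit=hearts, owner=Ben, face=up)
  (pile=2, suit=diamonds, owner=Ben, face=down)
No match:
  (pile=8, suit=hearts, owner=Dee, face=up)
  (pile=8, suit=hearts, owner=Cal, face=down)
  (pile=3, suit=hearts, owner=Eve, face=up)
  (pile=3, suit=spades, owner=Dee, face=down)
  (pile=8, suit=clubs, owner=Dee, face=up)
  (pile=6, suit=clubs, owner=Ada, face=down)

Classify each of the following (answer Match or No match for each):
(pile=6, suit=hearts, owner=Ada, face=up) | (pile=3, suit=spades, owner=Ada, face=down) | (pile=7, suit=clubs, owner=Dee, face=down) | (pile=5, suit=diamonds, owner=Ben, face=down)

Checking candidate rules against both groups, what survives is: owner is Ben.

No match, No match, No match, Match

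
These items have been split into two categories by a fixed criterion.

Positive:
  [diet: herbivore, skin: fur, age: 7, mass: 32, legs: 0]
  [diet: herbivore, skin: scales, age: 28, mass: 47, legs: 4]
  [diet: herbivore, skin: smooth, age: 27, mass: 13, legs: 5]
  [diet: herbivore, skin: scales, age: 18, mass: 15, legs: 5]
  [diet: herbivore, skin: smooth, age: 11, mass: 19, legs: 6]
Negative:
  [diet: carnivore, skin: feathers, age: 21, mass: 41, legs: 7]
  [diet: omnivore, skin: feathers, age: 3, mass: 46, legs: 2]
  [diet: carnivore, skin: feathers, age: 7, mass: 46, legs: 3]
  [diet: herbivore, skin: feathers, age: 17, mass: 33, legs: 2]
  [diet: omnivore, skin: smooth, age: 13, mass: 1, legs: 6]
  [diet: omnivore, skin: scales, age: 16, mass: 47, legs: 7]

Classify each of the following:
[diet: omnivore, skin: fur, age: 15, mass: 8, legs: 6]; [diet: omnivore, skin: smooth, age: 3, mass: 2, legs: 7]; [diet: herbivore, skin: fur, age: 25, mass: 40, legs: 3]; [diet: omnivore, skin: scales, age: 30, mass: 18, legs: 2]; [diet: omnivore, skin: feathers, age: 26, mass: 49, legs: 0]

Negative, Negative, Positive, Negative, Negative

The classifier is using: diet is herbivore AND age ≠ 17.
Negative: [diet: omnivore, skin: fur, age: 15, mass: 8, legs: 6], since diet is omnivore, age = 15. Negative: [diet: omnivore, skin: smooth, age: 3, mass: 2, legs: 7], since diet is omnivore, age = 3. Positive: [diet: herbivore, skin: fur, age: 25, mass: 40, legs: 3], since diet is herbivore, age = 25. Negative: [diet: omnivore, skin: scales, age: 30, mass: 18, legs: 2], since diet is omnivore, age = 30. Negative: [diet: omnivore, skin: feathers, age: 26, mass: 49, legs: 0], since diet is omnivore, age = 26.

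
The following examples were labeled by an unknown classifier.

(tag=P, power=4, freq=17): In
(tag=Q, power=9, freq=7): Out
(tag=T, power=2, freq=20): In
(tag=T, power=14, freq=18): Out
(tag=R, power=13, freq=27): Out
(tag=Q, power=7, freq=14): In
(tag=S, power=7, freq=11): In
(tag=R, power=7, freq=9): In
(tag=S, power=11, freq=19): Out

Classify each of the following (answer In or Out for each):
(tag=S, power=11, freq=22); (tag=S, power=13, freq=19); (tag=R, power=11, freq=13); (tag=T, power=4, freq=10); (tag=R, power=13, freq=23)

The pattern is that an item is 'In' exactly when: power ≤ 7.
(tag=S, power=11, freq=22) — power = 11, hence Out. (tag=S, power=13, freq=19) — power = 13, hence Out. (tag=R, power=11, freq=13) — power = 11, hence Out. (tag=T, power=4, freq=10) — power = 4, hence In. (tag=R, power=13, freq=23) — power = 13, hence Out.

Out, Out, Out, In, Out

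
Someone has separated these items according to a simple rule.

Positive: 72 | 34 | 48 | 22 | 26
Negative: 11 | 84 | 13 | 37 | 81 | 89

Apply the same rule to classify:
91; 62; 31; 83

A rule that fits every label: even AND at most 72 — true of each 'Positive' example, false of each 'Negative' one.
91 → 91 is odd, 91 > 72 → Negative. 62 → 62 is even, 62 ≤ 72 → Positive. 31 → 31 is odd, 31 ≤ 72 → Negative. 83 → 83 is odd, 83 > 72 → Negative.

Negative, Positive, Negative, Negative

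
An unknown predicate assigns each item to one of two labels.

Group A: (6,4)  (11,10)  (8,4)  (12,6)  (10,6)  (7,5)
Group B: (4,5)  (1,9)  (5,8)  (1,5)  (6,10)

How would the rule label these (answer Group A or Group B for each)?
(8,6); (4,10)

Group A, Group B

The distinguishing property — first > second — holds for all the 'Group A' cases and none of the 'Group B' cases.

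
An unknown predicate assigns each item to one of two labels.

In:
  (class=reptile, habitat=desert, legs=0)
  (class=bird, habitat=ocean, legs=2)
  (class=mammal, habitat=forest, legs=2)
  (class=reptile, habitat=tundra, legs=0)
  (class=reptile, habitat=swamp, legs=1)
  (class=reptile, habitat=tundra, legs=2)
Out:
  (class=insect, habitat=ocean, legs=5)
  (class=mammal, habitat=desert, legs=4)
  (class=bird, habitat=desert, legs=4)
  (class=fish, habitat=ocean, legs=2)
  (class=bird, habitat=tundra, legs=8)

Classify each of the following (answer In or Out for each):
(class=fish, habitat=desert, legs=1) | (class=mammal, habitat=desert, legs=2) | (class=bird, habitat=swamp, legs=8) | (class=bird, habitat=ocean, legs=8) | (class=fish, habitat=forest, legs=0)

The classifier is using: class is not fish AND legs ≤ 2.
(class=fish, habitat=desert, legs=1): Out (class is fish, legs = 1). (class=mammal, habitat=desert, legs=2): In (class is mammal, legs = 2). (class=bird, habitat=swamp, legs=8): Out (class is bird, legs = 8). (class=bird, habitat=ocean, legs=8): Out (class is bird, legs = 8). (class=fish, habitat=forest, legs=0): Out (class is fish, legs = 0).

Out, In, Out, Out, Out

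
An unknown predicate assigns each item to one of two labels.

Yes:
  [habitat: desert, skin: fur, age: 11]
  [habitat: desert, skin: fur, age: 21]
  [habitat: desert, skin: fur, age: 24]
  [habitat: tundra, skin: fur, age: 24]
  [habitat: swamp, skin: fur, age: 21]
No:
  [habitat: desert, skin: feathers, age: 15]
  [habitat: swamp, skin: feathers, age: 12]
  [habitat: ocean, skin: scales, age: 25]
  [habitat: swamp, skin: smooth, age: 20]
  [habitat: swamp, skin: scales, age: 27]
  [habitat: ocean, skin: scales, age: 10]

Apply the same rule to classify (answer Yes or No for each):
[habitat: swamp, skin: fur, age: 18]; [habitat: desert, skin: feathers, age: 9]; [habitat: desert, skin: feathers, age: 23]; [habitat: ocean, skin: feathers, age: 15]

Looking at the examples, the only property every 'Yes' case has and every 'No' case lacks is: skin is fur.
[habitat: swamp, skin: fur, age: 18] → skin is fur → Yes. [habitat: desert, skin: feathers, age: 9] → skin is feathers → No. [habitat: desert, skin: feathers, age: 23] → skin is feathers → No. [habitat: ocean, skin: feathers, age: 15] → skin is feathers → No.

Yes, No, No, No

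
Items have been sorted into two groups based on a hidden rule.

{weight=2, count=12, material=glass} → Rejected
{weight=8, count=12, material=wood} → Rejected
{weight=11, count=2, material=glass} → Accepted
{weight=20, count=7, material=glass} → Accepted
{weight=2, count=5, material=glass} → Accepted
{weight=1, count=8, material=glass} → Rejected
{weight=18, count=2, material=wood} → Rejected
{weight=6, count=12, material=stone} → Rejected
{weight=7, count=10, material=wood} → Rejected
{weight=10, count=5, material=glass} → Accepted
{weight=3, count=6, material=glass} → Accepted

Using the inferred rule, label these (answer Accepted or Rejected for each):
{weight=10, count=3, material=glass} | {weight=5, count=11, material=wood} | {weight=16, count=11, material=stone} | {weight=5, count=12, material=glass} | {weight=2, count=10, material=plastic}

Accepted, Rejected, Rejected, Rejected, Rejected

Every 'Accepted' example satisfies: material is glass AND count ≤ 7. None of the 'Rejected' examples do.
{weight=10, count=3, material=glass} — material is glass, count = 3, hence Accepted. {weight=5, count=11, material=wood} — material is wood, count = 11, hence Rejected. {weight=16, count=11, material=stone} — material is stone, count = 11, hence Rejected. {weight=5, count=12, material=glass} — material is glass, count = 12, hence Rejected. {weight=2, count=10, material=plastic} — material is plastic, count = 10, hence Rejected.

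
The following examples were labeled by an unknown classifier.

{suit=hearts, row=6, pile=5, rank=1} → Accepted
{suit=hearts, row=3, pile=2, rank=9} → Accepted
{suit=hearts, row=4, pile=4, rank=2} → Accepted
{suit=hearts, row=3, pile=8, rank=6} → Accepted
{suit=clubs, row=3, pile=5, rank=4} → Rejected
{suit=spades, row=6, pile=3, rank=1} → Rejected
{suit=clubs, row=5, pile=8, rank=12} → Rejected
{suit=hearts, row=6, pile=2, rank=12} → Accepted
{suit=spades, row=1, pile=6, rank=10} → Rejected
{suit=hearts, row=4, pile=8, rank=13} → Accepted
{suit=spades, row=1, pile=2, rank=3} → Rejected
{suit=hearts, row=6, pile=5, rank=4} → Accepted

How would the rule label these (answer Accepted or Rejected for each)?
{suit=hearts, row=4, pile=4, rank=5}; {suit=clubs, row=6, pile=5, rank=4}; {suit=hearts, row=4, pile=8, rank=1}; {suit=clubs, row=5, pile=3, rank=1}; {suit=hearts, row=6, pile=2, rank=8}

Accepted, Rejected, Accepted, Rejected, Accepted

Every 'Accepted' example satisfies: suit is hearts. None of the 'Rejected' examples do.
{suit=hearts, row=4, pile=4, rank=5} — suit is hearts, hence Accepted.
{suit=clubs, row=6, pile=5, rank=4} — suit is clubs, hence Rejected.
{suit=hearts, row=4, pile=8, rank=1} — suit is hearts, hence Accepted.
{suit=clubs, row=5, pile=3, rank=1} — suit is clubs, hence Rejected.
{suit=hearts, row=6, pile=2, rank=8} — suit is hearts, hence Accepted.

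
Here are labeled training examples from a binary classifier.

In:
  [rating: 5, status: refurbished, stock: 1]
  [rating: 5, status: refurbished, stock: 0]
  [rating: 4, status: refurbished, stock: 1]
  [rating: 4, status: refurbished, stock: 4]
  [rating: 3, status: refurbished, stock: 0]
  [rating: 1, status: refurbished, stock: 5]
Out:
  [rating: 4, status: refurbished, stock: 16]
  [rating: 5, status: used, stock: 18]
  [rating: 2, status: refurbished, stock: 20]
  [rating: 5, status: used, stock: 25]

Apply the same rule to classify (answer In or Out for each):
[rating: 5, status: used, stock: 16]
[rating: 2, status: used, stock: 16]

The simplest hypothesis consistent with all the labels is: stock ≤ 5.
[rating: 5, status: used, stock: 16]: stock = 16, doesn't qualify → Out.
[rating: 2, status: used, stock: 16]: stock = 16, doesn't qualify → Out.

Out, Out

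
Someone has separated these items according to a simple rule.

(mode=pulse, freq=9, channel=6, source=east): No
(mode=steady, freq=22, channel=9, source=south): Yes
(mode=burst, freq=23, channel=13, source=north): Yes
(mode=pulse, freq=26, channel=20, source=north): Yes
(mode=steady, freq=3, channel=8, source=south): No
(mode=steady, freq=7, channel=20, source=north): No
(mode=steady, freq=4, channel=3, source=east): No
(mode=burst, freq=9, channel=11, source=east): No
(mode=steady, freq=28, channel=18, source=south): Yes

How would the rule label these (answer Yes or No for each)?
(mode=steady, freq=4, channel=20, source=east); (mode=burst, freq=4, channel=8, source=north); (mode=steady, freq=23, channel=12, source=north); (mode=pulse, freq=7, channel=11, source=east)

The pattern is that an item is 'Yes' exactly when: freq ≥ 22.

No, No, Yes, No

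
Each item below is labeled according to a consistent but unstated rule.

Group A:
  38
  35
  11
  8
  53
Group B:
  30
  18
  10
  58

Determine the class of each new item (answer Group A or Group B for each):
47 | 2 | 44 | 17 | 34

Group A, Group A, Group A, Group A, Group B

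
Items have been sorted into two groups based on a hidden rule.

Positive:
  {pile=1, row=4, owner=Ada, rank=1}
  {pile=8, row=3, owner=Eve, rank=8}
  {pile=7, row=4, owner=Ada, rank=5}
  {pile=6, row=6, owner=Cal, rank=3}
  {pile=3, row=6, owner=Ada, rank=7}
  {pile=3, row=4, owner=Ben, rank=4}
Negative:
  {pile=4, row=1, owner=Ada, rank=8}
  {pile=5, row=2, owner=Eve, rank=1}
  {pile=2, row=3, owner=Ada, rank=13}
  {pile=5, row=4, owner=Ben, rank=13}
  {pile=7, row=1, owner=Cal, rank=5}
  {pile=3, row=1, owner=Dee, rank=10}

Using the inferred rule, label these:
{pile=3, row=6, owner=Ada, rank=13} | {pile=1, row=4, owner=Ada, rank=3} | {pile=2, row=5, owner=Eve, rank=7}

Rule: rank ≤ 8 AND row ≥ 3. This holds for each 'Positive' example and fails for each 'Negative' one.
{pile=3, row=6, owner=Ada, rank=13}: rank = 13, row = 6, does not pass → Negative.
{pile=1, row=4, owner=Ada, rank=3}: rank = 3, row = 4, satisfies this → Positive.
{pile=2, row=5, owner=Eve, rank=7}: rank = 7, row = 5, satisfies this → Positive.

Negative, Positive, Positive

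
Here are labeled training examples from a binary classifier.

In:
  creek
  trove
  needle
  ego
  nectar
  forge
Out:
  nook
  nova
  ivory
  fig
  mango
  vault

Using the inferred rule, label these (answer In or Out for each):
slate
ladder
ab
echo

The simplest hypothesis consistent with all the labels is: contains 'e'.
slate: In (has 'e').
ladder: In (has 'e').
ab: Out (no 'e').
echo: In (has 'e').

In, In, Out, In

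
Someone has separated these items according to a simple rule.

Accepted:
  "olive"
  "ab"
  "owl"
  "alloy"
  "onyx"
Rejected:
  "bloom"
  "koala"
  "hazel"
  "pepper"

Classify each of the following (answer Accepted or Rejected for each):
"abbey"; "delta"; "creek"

Accepted, Rejected, Rejected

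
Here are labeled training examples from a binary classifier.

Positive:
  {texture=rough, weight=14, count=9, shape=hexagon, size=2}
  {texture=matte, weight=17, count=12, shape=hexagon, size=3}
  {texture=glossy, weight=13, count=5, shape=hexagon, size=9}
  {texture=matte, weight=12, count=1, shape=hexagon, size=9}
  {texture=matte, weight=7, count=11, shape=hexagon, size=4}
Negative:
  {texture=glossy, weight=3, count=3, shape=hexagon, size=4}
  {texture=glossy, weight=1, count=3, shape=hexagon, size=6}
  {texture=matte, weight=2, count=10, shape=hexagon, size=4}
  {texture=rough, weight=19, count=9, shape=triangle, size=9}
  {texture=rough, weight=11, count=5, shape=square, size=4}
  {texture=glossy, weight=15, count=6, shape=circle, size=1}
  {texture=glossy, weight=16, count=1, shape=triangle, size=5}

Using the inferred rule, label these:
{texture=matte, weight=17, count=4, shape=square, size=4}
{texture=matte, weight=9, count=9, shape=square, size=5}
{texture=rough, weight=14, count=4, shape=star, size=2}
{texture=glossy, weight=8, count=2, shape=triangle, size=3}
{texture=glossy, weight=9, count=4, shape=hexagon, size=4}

Negative, Negative, Negative, Negative, Positive

Rule: shape is hexagon AND weight ≥ 7. This holds for each 'Positive' example and fails for each 'Negative' one.
{texture=matte, weight=17, count=4, shape=square, size=4} → shape is square, weight = 17 → Negative.
{texture=matte, weight=9, count=9, shape=square, size=5} → shape is square, weight = 9 → Negative.
{texture=rough, weight=14, count=4, shape=star, size=2} → shape is star, weight = 14 → Negative.
{texture=glossy, weight=8, count=2, shape=triangle, size=3} → shape is triangle, weight = 8 → Negative.
{texture=glossy, weight=9, count=4, shape=hexagon, size=4} → shape is hexagon, weight = 9 → Positive.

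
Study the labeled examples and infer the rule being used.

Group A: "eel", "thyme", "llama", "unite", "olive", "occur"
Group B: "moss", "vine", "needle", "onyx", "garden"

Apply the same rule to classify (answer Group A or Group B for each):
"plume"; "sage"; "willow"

Group A, Group B, Group B

Every 'Group A' example satisfies: odd length. None of the 'Group B' examples do.
"plume" → length 5 → Group A.
"sage" → length 4 → Group B.
"willow" → length 6 → Group B.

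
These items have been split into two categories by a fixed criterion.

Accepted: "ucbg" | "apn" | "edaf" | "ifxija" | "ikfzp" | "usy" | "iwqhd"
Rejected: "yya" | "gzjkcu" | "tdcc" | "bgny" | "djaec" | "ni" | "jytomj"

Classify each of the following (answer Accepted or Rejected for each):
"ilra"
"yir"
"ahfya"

The simplest hypothesis consistent with all the labels is: starts with a vowel.
"ilra": starts with 'i' — meets the rule, so Accepted. "yir": starts with 'y' — lacks this property, so Rejected. "ahfya": starts with 'a' — meets the rule, so Accepted.

Accepted, Rejected, Accepted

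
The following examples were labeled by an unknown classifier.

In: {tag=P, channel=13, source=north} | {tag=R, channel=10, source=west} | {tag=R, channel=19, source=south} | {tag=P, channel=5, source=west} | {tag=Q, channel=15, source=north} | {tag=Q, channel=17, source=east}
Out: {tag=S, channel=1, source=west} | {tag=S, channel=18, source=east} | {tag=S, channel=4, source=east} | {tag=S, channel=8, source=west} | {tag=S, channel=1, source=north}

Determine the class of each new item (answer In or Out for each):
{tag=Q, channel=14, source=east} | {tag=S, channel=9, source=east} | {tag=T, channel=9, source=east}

One predicate separates the groups cleanly: tag is not S.

In, Out, In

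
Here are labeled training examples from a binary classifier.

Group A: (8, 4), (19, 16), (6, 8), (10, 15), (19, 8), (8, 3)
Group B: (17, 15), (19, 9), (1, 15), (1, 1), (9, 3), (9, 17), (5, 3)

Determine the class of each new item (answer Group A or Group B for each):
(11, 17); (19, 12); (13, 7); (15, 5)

Group B, Group A, Group B, Group B

Every 'Group A' example satisfies: product is even. None of the 'Group B' examples do.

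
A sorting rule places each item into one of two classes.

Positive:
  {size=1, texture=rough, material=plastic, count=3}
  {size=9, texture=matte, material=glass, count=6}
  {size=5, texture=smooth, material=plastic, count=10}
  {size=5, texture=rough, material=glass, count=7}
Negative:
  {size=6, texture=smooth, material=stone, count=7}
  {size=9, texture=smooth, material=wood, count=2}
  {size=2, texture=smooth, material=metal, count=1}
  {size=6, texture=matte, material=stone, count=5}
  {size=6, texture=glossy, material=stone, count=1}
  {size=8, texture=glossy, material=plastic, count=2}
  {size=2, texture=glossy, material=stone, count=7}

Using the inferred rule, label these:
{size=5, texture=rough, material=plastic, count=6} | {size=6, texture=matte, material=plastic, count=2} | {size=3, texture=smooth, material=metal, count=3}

Positive, Negative, Positive

The rule appears to be: size is odd AND count ≥ 3.
{size=5, texture=rough, material=plastic, count=6}: Positive (size = 5, count = 6). {size=6, texture=matte, material=plastic, count=2}: Negative (size = 6, count = 2). {size=3, texture=smooth, material=metal, count=3}: Positive (size = 3, count = 3).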